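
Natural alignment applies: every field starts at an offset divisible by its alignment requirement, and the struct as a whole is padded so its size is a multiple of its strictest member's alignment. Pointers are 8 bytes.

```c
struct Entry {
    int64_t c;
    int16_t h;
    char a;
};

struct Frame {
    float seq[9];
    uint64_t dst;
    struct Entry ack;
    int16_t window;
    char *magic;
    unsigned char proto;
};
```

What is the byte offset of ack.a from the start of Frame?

Entry: c at 0 (size 8, align 8) → ends 8; h at 8 (size 2, align 2) → ends 10; a at 10 (size 1, align 1) → ends 11; tail pad 5 to reach multiple of 8; total 16 bytes, alignment 8
seq at 0 (size 36, align 4) → ends 36
pad 4 to align 8 for dst
dst at 40 (size 8, align 8) → ends 48
ack at 48 (size 16, align 8) → ends 64
within Entry: a at 10
48 + 10 = 58

58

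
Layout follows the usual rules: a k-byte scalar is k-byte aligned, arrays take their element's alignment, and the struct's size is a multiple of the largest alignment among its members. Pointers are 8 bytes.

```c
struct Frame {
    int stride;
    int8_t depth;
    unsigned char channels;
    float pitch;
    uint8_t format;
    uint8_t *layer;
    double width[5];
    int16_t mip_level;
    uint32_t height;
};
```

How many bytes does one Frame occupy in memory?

72 bytes

0..4  stride  (4B, 4-aligned)
4..5  depth  (1B, 1-aligned)
5..6  channels  (1B, 1-aligned)
6..8  -- padding (2B)
8..12  pitch  (4B, 4-aligned)
12..13  format  (1B, 1-aligned)
13..16  -- padding (3B)
16..24  layer  (8B, 8-aligned)
24..64  width  (40B, 8-aligned)
64..66  mip_level  (2B, 2-aligned)
66..68  -- padding (2B)
68..72  height  (4B, 4-aligned)
sizeof = 72, alignof = 8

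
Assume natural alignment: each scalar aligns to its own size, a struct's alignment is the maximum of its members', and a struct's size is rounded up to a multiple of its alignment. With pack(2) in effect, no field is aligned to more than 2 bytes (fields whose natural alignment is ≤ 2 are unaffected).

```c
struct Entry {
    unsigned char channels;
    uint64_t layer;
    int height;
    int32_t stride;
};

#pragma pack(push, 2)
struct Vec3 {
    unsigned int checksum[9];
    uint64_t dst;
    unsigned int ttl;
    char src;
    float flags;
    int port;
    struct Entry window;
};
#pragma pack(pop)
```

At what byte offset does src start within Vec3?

48

Entry: 0..1  channels  (1B, 1-aligned); 1..8  -- padding (7B); 8..16  layer  (8B, 8-aligned); 16..20  height  (4B, 4-aligned); 20..24  stride  (4B, 4-aligned); sizeof = 24, alignof = 8
0..36  checksum  (36B, 2-aligned)
36..44  dst  (8B, 2-aligned)
44..48  ttl  (4B, 2-aligned)
48..49  src  (1B, 1-aligned)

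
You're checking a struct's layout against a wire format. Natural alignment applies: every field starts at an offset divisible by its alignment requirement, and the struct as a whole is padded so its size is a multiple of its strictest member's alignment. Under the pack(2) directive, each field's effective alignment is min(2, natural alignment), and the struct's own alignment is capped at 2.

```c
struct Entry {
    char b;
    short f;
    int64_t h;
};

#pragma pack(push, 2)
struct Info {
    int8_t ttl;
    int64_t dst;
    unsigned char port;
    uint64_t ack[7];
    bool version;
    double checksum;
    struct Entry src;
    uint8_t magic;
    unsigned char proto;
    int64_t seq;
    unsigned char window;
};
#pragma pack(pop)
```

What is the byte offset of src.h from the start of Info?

Entry: b at 0 (size 1, align 1) → ends 1; pad 1 to align 2 for f; f at 2 (size 2, align 2) → ends 4; pad 4 to align 8 for h; h at 8 (size 8, align 8) → ends 16; total 16 bytes, alignment 8
ttl at 0 (size 1, align 1) → ends 1
pad 1 to align 2 for dst
dst at 2 (size 8, align 2) → ends 10
port at 10 (size 1, align 1) → ends 11
pad 1 to align 2 for ack
ack at 12 (size 56, align 2) → ends 68
version at 68 (size 1, align 1) → ends 69
pad 1 to align 2 for checksum
checksum at 70 (size 8, align 2) → ends 78
src at 78 (size 16, align 2) → ends 94
within Entry: h at 8
78 + 8 = 86

86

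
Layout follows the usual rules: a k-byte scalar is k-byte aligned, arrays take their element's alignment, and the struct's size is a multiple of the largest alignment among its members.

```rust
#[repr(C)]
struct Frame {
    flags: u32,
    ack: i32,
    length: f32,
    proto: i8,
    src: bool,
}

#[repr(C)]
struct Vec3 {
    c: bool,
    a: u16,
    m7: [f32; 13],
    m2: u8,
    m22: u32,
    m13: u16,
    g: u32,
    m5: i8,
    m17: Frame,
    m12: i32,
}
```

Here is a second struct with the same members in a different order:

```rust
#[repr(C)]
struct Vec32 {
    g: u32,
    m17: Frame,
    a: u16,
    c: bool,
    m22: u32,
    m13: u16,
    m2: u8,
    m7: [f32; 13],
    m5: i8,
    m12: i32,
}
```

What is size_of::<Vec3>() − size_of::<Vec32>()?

Frame: @0: flags [4B, align 4] → 4; @4: ack [4B, align 4] → 8; @8: length [4B, align 4] → 12; @12: proto [1B, align 1] → 13; @13: src [1B, align 1] → 14; +2 tail pad (align 4); size 16, align 4
@0: c [1B, align 1] → 1
+1 pad (align 2)
@2: a [2B, align 2] → 4
@4: m7 [52B, align 4] → 56
@56: m2 [1B, align 1] → 57
+3 pad (align 4)
@60: m22 [4B, align 4] → 64
@64: m13 [2B, align 2] → 66
+2 pad (align 4)
@68: g [4B, align 4] → 72
@72: m5 [1B, align 1] → 73
+3 pad (align 4)
@76: m17 [16B, align 4] → 92
@92: m12 [4B, align 4] → 96
size 96, align 4
— Vec32 —
@0: g [4B, align 4] → 4
@4: m17 [16B, align 4] → 20
@20: a [2B, align 2] → 22
@22: c [1B, align 1] → 23
+1 pad (align 4)
@24: m22 [4B, align 4] → 28
@28: m13 [2B, align 2] → 30
@30: m2 [1B, align 1] → 31
+1 pad (align 4)
@32: m7 [52B, align 4] → 84
@84: m5 [1B, align 1] → 85
+3 pad (align 4)
@88: m12 [4B, align 4] → 92
size 92, align 4
96 − 92 = 4

4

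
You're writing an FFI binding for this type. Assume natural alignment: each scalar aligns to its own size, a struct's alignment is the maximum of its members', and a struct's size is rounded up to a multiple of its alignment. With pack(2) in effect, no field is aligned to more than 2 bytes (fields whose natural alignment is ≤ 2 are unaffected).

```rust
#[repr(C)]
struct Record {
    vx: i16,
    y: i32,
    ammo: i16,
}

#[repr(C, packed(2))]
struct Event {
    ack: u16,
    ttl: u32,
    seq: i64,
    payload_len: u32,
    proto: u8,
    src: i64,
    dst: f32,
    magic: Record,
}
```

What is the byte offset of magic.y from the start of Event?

Record: @0: vx [2B, align 2] → 2; +2 pad (align 4); @4: y [4B, align 4] → 8; @8: ammo [2B, align 2] → 10; +2 tail pad (align 4); size 12, align 4
@0: ack [2B, align 2] → 2
@2: ttl [4B, align 2] → 6
@6: seq [8B, align 2] → 14
@14: payload_len [4B, align 2] → 18
@18: proto [1B, align 1] → 19
+1 pad (align 2)
@20: src [8B, align 2] → 28
@28: dst [4B, align 2] → 32
@32: magic [12B, align 2] → 44
within Record: y at 4
32 + 4 = 36

36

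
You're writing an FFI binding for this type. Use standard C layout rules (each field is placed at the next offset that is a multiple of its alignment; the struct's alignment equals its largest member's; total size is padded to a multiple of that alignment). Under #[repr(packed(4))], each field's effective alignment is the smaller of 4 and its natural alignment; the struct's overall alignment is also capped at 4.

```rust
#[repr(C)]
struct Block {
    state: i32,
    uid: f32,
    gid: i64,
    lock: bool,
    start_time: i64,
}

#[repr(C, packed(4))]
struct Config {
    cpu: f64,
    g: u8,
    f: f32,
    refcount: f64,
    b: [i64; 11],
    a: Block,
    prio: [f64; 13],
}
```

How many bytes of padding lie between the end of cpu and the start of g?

0

Block: state at 0 (size 4, align 4) → ends 4; uid at 4 (size 4, align 4) → ends 8; gid at 8 (size 8, align 8) → ends 16; lock at 16 (size 1, align 1) → ends 17; pad 7 to align 8 for start_time; start_time at 24 (size 8, align 8) → ends 32; total 32 bytes, alignment 8
cpu at 0 (size 8, align 4) → ends 8
g at 8 (size 1, align 1) → ends 9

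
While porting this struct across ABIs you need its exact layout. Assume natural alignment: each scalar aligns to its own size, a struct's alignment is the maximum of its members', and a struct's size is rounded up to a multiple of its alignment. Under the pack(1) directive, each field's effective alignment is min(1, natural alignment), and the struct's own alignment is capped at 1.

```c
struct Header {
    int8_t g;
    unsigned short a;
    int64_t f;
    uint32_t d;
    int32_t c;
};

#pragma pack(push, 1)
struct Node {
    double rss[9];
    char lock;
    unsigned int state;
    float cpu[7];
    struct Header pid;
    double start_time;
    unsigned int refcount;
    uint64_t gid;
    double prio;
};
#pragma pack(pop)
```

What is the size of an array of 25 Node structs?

3925

Header: 0..1  g  (1B, 1-aligned); 1..2  -- padding (1B); 2..4  a  (2B, 2-aligned); 4..8  -- padding (4B); 8..16  f  (8B, 8-aligned); 16..20  d  (4B, 4-aligned); 20..24  c  (4B, 4-aligned); sizeof = 24, alignof = 8
0..72  rss  (72B, 1-aligned)
72..73  lock  (1B, 1-aligned)
73..77  state  (4B, 1-aligned)
77..105  cpu  (28B, 1-aligned)
105..129  pid  (24B, 1-aligned)
129..137  start_time  (8B, 1-aligned)
137..141  refcount  (4B, 1-aligned)
141..149  gid  (8B, 1-aligned)
149..157  prio  (8B, 1-aligned)
sizeof = 157, alignof = 1
array of 25: 25 × 157 = 3925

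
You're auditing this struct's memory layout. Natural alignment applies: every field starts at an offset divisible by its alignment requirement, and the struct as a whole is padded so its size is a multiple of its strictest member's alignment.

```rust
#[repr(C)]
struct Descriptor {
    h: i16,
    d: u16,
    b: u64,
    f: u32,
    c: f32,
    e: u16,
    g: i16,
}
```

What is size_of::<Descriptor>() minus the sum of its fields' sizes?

8

0..2  h  (2B, 2-aligned)
2..4  d  (2B, 2-aligned)
4..8  -- padding (4B)
8..16  b  (8B, 8-aligned)
16..20  f  (4B, 4-aligned)
20..24  c  (4B, 4-aligned)
24..26  e  (2B, 2-aligned)
26..28  g  (2B, 2-aligned)
28..32  -- tail padding (4B)
sizeof = 32, alignof = 8
data bytes 24, size 32 → padding 8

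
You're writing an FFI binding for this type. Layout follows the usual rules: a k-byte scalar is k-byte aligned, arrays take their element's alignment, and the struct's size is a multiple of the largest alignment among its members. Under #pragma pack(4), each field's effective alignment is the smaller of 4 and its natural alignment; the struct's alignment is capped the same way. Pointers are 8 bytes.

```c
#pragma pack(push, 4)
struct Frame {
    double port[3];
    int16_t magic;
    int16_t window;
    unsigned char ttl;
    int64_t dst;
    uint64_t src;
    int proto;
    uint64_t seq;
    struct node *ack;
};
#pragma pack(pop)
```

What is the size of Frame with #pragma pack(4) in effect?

68

@0: port [24B, align 4] → 24
@24: magic [2B, align 2] → 26
@26: window [2B, align 2] → 28
@28: ttl [1B, align 1] → 29
+3 pad (align 4)
@32: dst [8B, align 4] → 40
@40: src [8B, align 4] → 48
@48: proto [4B, align 4] → 52
@52: seq [8B, align 4] → 60
@60: ack [8B, align 4] → 68
size 68, align 4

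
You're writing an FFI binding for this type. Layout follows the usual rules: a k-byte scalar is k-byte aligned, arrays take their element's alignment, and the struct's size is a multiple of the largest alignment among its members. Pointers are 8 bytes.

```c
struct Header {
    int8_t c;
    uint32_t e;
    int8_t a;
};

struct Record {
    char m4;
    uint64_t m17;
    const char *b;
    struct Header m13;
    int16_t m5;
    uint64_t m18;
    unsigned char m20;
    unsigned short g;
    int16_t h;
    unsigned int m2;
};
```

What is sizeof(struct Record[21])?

1344

Header: @0: c [1B, align 1] → 1; +3 pad (align 4); @4: e [4B, align 4] → 8; @8: a [1B, align 1] → 9; +3 tail pad (align 4); size 12, align 4
@0: m4 [1B, align 1] → 1
+7 pad (align 8)
@8: m17 [8B, align 8] → 16
@16: b [8B, align 8] → 24
@24: m13 [12B, align 4] → 36
@36: m5 [2B, align 2] → 38
+2 pad (align 8)
@40: m18 [8B, align 8] → 48
@48: m20 [1B, align 1] → 49
+1 pad (align 2)
@50: g [2B, align 2] → 52
@52: h [2B, align 2] → 54
+2 pad (align 4)
@56: m2 [4B, align 4] → 60
+4 tail pad (align 8)
size 64, align 8
array of 21: 21 × 64 = 1344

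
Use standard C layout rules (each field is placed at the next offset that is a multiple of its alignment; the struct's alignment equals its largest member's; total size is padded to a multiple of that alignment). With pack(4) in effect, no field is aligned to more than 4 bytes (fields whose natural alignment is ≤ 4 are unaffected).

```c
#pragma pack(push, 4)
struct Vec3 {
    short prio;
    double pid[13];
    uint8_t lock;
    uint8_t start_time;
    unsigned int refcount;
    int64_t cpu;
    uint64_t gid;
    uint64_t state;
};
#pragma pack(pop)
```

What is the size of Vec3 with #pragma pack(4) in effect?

prio at 0 (size 2, align 2) → ends 2
pad 2 to align 4 for pid
pid at 4 (size 104, align 4) → ends 108
lock at 108 (size 1, align 1) → ends 109
start_time at 109 (size 1, align 1) → ends 110
pad 2 to align 4 for refcount
refcount at 112 (size 4, align 4) → ends 116
cpu at 116 (size 8, align 4) → ends 124
gid at 124 (size 8, align 4) → ends 132
state at 132 (size 8, align 4) → ends 140
total 140 bytes, alignment 4

140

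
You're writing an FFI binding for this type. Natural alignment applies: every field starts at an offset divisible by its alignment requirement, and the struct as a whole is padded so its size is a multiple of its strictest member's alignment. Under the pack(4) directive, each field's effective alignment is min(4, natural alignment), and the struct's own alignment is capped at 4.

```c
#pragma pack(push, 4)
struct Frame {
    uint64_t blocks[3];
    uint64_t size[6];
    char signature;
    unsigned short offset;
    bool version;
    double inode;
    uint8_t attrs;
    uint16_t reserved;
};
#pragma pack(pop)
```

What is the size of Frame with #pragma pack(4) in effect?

0..24  blocks  (24B, 4-aligned)
24..72  size  (48B, 4-aligned)
72..73  signature  (1B, 1-aligned)
73..74  -- padding (1B)
74..76  offset  (2B, 2-aligned)
76..77  version  (1B, 1-aligned)
77..80  -- padding (3B)
80..88  inode  (8B, 4-aligned)
88..89  attrs  (1B, 1-aligned)
89..90  -- padding (1B)
90..92  reserved  (2B, 2-aligned)
sizeof = 92, alignof = 4

92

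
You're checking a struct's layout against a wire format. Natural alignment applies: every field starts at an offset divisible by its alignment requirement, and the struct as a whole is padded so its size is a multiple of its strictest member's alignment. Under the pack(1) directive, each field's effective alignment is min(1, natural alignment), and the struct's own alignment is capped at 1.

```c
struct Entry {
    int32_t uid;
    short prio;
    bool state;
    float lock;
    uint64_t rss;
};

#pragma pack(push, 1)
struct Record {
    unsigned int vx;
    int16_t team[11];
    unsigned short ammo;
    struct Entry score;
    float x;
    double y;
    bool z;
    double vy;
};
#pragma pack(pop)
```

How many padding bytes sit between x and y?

Entry: 0..4  uid  (4B, 4-aligned); 4..6  prio  (2B, 2-aligned); 6..7  state  (1B, 1-aligned); 7..8  -- padding (1B); 8..12  lock  (4B, 4-aligned); 12..16  -- padding (4B); 16..24  rss  (8B, 8-aligned); sizeof = 24, alignof = 8
0..4  vx  (4B, 1-aligned)
4..26  team  (22B, 1-aligned)
26..28  ammo  (2B, 1-aligned)
28..52  score  (24B, 1-aligned)
52..56  x  (4B, 1-aligned)
56..64  y  (8B, 1-aligned)

0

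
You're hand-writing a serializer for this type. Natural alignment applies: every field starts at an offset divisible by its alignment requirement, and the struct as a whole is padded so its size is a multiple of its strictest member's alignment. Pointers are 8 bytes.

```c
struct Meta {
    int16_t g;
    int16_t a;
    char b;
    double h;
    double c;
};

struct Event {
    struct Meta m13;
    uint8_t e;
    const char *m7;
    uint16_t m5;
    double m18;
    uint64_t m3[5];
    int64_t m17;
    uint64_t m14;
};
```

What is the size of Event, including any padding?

112 bytes

Meta: @0: g [2B, align 2] → 2; @2: a [2B, align 2] → 4; @4: b [1B, align 1] → 5; +3 pad (align 8); @8: h [8B, align 8] → 16; @16: c [8B, align 8] → 24; size 24, align 8
@0: m13 [24B, align 8] → 24
@24: e [1B, align 1] → 25
+7 pad (align 8)
@32: m7 [8B, align 8] → 40
@40: m5 [2B, align 2] → 42
+6 pad (align 8)
@48: m18 [8B, align 8] → 56
@56: m3 [40B, align 8] → 96
@96: m17 [8B, align 8] → 104
@104: m14 [8B, align 8] → 112
size 112, align 8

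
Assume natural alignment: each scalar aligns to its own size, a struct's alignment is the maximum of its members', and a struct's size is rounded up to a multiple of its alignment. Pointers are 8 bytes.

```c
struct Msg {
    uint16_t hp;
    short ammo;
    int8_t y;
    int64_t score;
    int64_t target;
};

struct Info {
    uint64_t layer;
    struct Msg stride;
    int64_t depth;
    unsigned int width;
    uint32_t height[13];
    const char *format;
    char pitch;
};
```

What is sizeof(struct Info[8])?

896

Msg: @0: hp [2B, align 2] → 2; @2: ammo [2B, align 2] → 4; @4: y [1B, align 1] → 5; +3 pad (align 8); @8: score [8B, align 8] → 16; @16: target [8B, align 8] → 24; size 24, align 8
@0: layer [8B, align 8] → 8
@8: stride [24B, align 8] → 32
@32: depth [8B, align 8] → 40
@40: width [4B, align 4] → 44
@44: height [52B, align 4] → 96
@96: format [8B, align 8] → 104
@104: pitch [1B, align 1] → 105
+7 tail pad (align 8)
size 112, align 8
array of 8: 8 × 112 = 896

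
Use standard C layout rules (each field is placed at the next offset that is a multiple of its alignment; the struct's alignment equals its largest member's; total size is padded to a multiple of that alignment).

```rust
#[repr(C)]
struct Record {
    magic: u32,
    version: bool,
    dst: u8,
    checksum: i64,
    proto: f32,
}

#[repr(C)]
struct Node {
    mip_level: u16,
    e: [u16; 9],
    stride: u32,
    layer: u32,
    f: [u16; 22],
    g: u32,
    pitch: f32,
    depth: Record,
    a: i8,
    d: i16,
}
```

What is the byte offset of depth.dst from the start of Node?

Record: 0..4  magic  (4B, 4-aligned); 4..5  version  (1B, 1-aligned); 5..6  dst  (1B, 1-aligned); 6..8  -- padding (2B); 8..16  checksum  (8B, 8-aligned); 16..20  proto  (4B, 4-aligned); 20..24  -- tail padding (4B); sizeof = 24, alignof = 8
0..2  mip_level  (2B, 2-aligned)
2..20  e  (18B, 2-aligned)
20..24  stride  (4B, 4-aligned)
24..28  layer  (4B, 4-aligned)
28..72  f  (44B, 2-aligned)
72..76  g  (4B, 4-aligned)
76..80  pitch  (4B, 4-aligned)
80..104  depth  (24B, 8-aligned)
within Record: dst at 5
80 + 5 = 85

85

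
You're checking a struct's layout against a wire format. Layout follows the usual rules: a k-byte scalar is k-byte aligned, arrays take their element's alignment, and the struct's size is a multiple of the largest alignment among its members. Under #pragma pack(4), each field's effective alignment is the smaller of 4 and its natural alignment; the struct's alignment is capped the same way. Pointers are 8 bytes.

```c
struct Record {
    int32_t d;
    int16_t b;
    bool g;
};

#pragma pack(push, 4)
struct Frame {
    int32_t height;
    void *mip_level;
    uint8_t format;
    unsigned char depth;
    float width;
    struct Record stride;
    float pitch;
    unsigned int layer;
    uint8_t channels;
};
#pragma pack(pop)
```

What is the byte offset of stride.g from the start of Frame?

Record: d at 0 (size 4, align 4) → ends 4; b at 4 (size 2, align 2) → ends 6; g at 6 (size 1, align 1) → ends 7; tail pad 1 to reach multiple of 4; total 8 bytes, alignment 4
height at 0 (size 4, align 4) → ends 4
mip_level at 4 (size 8, align 4) → ends 12
format at 12 (size 1, align 1) → ends 13
depth at 13 (size 1, align 1) → ends 14
pad 2 to align 4 for width
width at 16 (size 4, align 4) → ends 20
stride at 20 (size 8, align 4) → ends 28
within Record: g at 6
20 + 6 = 26

26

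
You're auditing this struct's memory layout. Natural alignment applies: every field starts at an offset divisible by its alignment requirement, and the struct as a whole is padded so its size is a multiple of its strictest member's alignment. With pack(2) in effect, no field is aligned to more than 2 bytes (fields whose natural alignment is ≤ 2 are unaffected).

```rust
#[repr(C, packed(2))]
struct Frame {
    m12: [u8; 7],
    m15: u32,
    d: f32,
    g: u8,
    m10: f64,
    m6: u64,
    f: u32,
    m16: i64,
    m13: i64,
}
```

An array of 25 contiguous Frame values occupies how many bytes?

@0: m12 [7B, align 1] → 7
+1 pad (align 2)
@8: m15 [4B, align 2] → 12
@12: d [4B, align 2] → 16
@16: g [1B, align 1] → 17
+1 pad (align 2)
@18: m10 [8B, align 2] → 26
@26: m6 [8B, align 2] → 34
@34: f [4B, align 2] → 38
@38: m16 [8B, align 2] → 46
@46: m13 [8B, align 2] → 54
size 54, align 2
array of 25: 25 × 54 = 1350

1350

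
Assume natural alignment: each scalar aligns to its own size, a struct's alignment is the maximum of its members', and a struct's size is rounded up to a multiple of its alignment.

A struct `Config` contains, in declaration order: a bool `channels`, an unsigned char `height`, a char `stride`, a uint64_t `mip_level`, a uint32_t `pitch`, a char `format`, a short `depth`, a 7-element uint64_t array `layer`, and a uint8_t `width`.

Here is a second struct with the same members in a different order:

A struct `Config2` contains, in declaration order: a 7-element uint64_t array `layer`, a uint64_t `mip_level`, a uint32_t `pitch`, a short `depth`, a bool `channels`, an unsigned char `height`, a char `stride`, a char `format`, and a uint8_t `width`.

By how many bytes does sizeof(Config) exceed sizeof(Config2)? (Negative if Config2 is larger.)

channels at 0 (size 1, align 1) → ends 1
height at 1 (size 1, align 1) → ends 2
stride at 2 (size 1, align 1) → ends 3
pad 5 to align 8 for mip_level
mip_level at 8 (size 8, align 8) → ends 16
pitch at 16 (size 4, align 4) → ends 20
format at 20 (size 1, align 1) → ends 21
pad 1 to align 2 for depth
depth at 22 (size 2, align 2) → ends 24
layer at 24 (size 56, align 8) → ends 80
width at 80 (size 1, align 1) → ends 81
tail pad 7 to reach multiple of 8
total 88 bytes, alignment 8
— Config2 —
layer at 0 (size 56, align 8) → ends 56
mip_level at 56 (size 8, align 8) → ends 64
pitch at 64 (size 4, align 4) → ends 68
depth at 68 (size 2, align 2) → ends 70
channels at 70 (size 1, align 1) → ends 71
height at 71 (size 1, align 1) → ends 72
stride at 72 (size 1, align 1) → ends 73
format at 73 (size 1, align 1) → ends 74
width at 74 (size 1, align 1) → ends 75
tail pad 5 to reach multiple of 8
total 80 bytes, alignment 8
88 − 80 = 8

8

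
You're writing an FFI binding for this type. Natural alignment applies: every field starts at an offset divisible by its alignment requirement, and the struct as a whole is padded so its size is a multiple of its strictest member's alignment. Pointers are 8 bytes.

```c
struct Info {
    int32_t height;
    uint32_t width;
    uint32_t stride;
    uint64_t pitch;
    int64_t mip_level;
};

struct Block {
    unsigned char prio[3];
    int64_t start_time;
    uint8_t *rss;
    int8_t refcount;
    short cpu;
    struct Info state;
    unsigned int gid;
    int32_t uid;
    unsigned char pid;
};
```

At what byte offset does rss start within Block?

Info: height at 0 (size 4, align 4) → ends 4; width at 4 (size 4, align 4) → ends 8; stride at 8 (size 4, align 4) → ends 12; pad 4 to align 8 for pitch; pitch at 16 (size 8, align 8) → ends 24; mip_level at 24 (size 8, align 8) → ends 32; total 32 bytes, alignment 8
prio at 0 (size 3, align 1) → ends 3
pad 5 to align 8 for start_time
start_time at 8 (size 8, align 8) → ends 16
rss at 16 (size 8, align 8) → ends 24

16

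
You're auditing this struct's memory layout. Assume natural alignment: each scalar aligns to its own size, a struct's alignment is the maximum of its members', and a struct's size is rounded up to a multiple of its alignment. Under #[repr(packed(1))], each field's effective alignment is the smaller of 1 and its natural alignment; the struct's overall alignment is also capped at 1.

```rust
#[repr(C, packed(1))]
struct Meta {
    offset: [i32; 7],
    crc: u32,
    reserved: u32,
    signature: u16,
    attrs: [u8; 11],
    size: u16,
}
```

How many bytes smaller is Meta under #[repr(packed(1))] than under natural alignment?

1

natural layout:
  offset at 0 (size 28, align 4) → ends 28
  crc at 28 (size 4, align 4) → ends 32
  reserved at 32 (size 4, align 4) → ends 36
  signature at 36 (size 2, align 2) → ends 38
  attrs at 38 (size 11, align 1) → ends 49
  pad 1 to align 2 for size
  size at 50 (size 2, align 2) → ends 52
  total 52 bytes, alignment 4
packed(1) layout:
  offset at 0 (size 28, align 1) → ends 28
  crc at 28 (size 4, align 1) → ends 32
  reserved at 32 (size 4, align 1) → ends 36
  signature at 36 (size 2, align 1) → ends 38
  attrs at 38 (size 11, align 1) → ends 49
  size at 49 (size 2, align 1) → ends 51
  total 51 bytes, alignment 1
52 − 51 = 1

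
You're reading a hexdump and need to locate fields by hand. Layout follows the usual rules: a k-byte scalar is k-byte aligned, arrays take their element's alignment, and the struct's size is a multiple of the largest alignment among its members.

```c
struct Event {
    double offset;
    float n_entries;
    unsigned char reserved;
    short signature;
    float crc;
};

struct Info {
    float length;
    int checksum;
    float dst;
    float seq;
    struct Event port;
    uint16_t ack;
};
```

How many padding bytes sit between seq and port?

0

Event: @0: offset [8B, align 8] → 8; @8: n_entries [4B, align 4] → 12; @12: reserved [1B, align 1] → 13; +1 pad (align 2); @14: signature [2B, align 2] → 16; @16: crc [4B, align 4] → 20; +4 tail pad (align 8); size 24, align 8
@0: length [4B, align 4] → 4
@4: checksum [4B, align 4] → 8
@8: dst [4B, align 4] → 12
@12: seq [4B, align 4] → 16
@16: port [24B, align 8] → 40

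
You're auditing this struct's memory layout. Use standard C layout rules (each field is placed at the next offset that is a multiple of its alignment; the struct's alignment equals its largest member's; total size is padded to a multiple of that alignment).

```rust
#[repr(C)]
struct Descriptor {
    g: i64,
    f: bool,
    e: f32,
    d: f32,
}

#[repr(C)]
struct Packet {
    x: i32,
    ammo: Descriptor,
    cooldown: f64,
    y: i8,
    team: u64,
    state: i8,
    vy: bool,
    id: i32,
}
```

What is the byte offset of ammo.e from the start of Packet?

20

Descriptor: 0..8  g  (8B, 8-aligned); 8..9  f  (1B, 1-aligned); 9..12  -- padding (3B); 12..16  e  (4B, 4-aligned); 16..20  d  (4B, 4-aligned); 20..24  -- tail padding (4B); sizeof = 24, alignof = 8
0..4  x  (4B, 4-aligned)
4..8  -- padding (4B)
8..32  ammo  (24B, 8-aligned)
within Descriptor: e at 12
8 + 12 = 20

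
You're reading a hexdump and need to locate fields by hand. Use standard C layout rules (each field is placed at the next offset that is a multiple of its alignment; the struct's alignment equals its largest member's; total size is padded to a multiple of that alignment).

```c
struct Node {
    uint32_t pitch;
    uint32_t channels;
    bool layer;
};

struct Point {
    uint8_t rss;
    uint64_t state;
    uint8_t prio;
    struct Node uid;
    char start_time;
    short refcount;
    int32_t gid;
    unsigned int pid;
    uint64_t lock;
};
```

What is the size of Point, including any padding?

Node: @0: pitch [4B, align 4] → 4; @4: channels [4B, align 4] → 8; @8: layer [1B, align 1] → 9; +3 tail pad (align 4); size 12, align 4
@0: rss [1B, align 1] → 1
+7 pad (align 8)
@8: state [8B, align 8] → 16
@16: prio [1B, align 1] → 17
+3 pad (align 4)
@20: uid [12B, align 4] → 32
@32: start_time [1B, align 1] → 33
+1 pad (align 2)
@34: refcount [2B, align 2] → 36
@36: gid [4B, align 4] → 40
@40: pid [4B, align 4] → 44
+4 pad (align 8)
@48: lock [8B, align 8] → 56
size 56, align 8

56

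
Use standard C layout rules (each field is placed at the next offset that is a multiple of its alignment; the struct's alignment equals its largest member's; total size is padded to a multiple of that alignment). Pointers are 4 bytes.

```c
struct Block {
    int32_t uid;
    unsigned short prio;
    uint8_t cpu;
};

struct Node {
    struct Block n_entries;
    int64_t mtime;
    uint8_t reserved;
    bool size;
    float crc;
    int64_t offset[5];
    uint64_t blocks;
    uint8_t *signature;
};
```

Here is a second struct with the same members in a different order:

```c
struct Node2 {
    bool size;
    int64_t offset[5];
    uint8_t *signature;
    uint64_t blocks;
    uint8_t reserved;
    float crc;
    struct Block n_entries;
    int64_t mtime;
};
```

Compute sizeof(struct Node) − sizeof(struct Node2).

Block: @0: uid [4B, align 4] → 4; @4: prio [2B, align 2] → 6; @6: cpu [1B, align 1] → 7; +1 tail pad (align 4); size 8, align 4
@0: n_entries [8B, align 4] → 8
@8: mtime [8B, align 8] → 16
@16: reserved [1B, align 1] → 17
@17: size [1B, align 1] → 18
+2 pad (align 4)
@20: crc [4B, align 4] → 24
@24: offset [40B, align 8] → 64
@64: blocks [8B, align 8] → 72
@72: signature [4B, align 4] → 76
+4 tail pad (align 8)
size 80, align 8
— Node2 —
@0: size [1B, align 1] → 1
+7 pad (align 8)
@8: offset [40B, align 8] → 48
@48: signature [4B, align 4] → 52
+4 pad (align 8)
@56: blocks [8B, align 8] → 64
@64: reserved [1B, align 1] → 65
+3 pad (align 4)
@68: crc [4B, align 4] → 72
@72: n_entries [8B, align 4] → 80
@80: mtime [8B, align 8] → 88
size 88, align 8
80 − 88 = -8

-8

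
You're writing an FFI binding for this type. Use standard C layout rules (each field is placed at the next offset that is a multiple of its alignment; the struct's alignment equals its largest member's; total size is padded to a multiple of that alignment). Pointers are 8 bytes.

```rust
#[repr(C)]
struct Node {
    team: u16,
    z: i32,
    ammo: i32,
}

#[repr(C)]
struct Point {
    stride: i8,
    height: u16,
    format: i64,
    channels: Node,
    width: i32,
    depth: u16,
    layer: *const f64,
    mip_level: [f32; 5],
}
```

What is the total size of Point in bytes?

72

Node: @0: team [2B, align 2] → 2; +2 pad (align 4); @4: z [4B, align 4] → 8; @8: ammo [4B, align 4] → 12; size 12, align 4
@0: stride [1B, align 1] → 1
+1 pad (align 2)
@2: height [2B, align 2] → 4
+4 pad (align 8)
@8: format [8B, align 8] → 16
@16: channels [12B, align 4] → 28
@28: width [4B, align 4] → 32
@32: depth [2B, align 2] → 34
+6 pad (align 8)
@40: layer [8B, align 8] → 48
@48: mip_level [20B, align 4] → 68
+4 tail pad (align 8)
size 72, align 8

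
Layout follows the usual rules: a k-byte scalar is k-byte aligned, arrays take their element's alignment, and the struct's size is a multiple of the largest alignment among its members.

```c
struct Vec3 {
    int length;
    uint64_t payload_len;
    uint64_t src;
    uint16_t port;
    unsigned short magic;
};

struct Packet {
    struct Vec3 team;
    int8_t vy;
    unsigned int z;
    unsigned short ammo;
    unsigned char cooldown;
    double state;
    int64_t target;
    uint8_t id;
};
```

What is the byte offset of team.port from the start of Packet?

24

Vec3: 0..4  length  (4B, 4-aligned); 4..8  -- padding (4B); 8..16  payload_len  (8B, 8-aligned); 16..24  src  (8B, 8-aligned); 24..26  port  (2B, 2-aligned); 26..28  magic  (2B, 2-aligned); 28..32  -- tail padding (4B); sizeof = 32, alignof = 8
0..32  team  (32B, 8-aligned)
within Vec3: port at 24
0 + 24 = 24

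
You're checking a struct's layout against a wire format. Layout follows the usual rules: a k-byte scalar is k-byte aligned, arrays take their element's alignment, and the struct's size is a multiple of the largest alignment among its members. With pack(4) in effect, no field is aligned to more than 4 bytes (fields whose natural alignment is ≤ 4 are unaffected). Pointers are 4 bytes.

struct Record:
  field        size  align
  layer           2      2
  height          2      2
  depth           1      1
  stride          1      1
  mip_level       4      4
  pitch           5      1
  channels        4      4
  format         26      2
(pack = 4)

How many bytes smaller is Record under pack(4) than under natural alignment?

natural layout:
  layer at 0 (size 2, align 2) → ends 2
  height at 2 (size 2, align 2) → ends 4
  depth at 4 (size 1, align 1) → ends 5
  stride at 5 (size 1, align 1) → ends 6
  pad 2 to align 4 for mip_level
  mip_level at 8 (size 4, align 4) → ends 12
  pitch at 12 (size 5, align 1) → ends 17
  pad 3 to align 4 for channels
  channels at 20 (size 4, align 4) → ends 24
  format at 24 (size 26, align 2) → ends 50
  tail pad 2 to reach multiple of 4
  total 52 bytes, alignment 4
packed(4) layout:
  layer at 0 (size 2, align 2) → ends 2
  height at 2 (size 2, align 2) → ends 4
  depth at 4 (size 1, align 1) → ends 5
  stride at 5 (size 1, align 1) → ends 6
  pad 2 to align 4 for mip_level
  mip_level at 8 (size 4, align 4) → ends 12
  pitch at 12 (size 5, align 1) → ends 17
  pad 3 to align 4 for channels
  channels at 20 (size 4, align 4) → ends 24
  format at 24 (size 26, align 2) → ends 50
  tail pad 2 to reach multiple of 4
  total 52 bytes, alignment 4
52 − 52 = 0

0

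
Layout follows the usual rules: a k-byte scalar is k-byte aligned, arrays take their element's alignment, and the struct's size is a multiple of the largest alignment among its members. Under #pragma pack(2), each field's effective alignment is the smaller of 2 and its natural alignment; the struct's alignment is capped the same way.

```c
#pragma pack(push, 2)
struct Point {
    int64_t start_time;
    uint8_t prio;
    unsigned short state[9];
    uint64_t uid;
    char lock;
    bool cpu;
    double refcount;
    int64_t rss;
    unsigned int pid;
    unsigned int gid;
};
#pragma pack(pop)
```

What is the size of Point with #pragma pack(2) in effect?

@0: start_time [8B, align 2] → 8
@8: prio [1B, align 1] → 9
+1 pad (align 2)
@10: state [18B, align 2] → 28
@28: uid [8B, align 2] → 36
@36: lock [1B, align 1] → 37
@37: cpu [1B, align 1] → 38
@38: refcount [8B, align 2] → 46
@46: rss [8B, align 2] → 54
@54: pid [4B, align 2] → 58
@58: gid [4B, align 2] → 62
size 62, align 2

62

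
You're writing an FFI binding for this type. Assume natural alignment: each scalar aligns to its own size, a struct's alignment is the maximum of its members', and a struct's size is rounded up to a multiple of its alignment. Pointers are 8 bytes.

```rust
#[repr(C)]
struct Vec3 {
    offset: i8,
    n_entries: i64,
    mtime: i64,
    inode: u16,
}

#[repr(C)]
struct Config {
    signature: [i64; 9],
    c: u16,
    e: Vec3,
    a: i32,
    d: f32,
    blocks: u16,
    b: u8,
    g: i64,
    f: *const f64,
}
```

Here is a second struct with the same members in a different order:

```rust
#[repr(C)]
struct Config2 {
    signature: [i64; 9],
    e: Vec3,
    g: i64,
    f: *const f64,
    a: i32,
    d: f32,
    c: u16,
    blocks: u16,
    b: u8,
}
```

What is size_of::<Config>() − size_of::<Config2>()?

8

Vec3: @0: offset [1B, align 1] → 1; +7 pad (align 8); @8: n_entries [8B, align 8] → 16; @16: mtime [8B, align 8] → 24; @24: inode [2B, align 2] → 26; +6 tail pad (align 8); size 32, align 8
@0: signature [72B, align 8] → 72
@72: c [2B, align 2] → 74
+6 pad (align 8)
@80: e [32B, align 8] → 112
@112: a [4B, align 4] → 116
@116: d [4B, align 4] → 120
@120: blocks [2B, align 2] → 122
@122: b [1B, align 1] → 123
+5 pad (align 8)
@128: g [8B, align 8] → 136
@136: f [8B, align 8] → 144
size 144, align 8
— Config2 —
@0: signature [72B, align 8] → 72
@72: e [32B, align 8] → 104
@104: g [8B, align 8] → 112
@112: f [8B, align 8] → 120
@120: a [4B, align 4] → 124
@124: d [4B, align 4] → 128
@128: c [2B, align 2] → 130
@130: blocks [2B, align 2] → 132
@132: b [1B, align 1] → 133
+3 tail pad (align 8)
size 136, align 8
144 − 136 = 8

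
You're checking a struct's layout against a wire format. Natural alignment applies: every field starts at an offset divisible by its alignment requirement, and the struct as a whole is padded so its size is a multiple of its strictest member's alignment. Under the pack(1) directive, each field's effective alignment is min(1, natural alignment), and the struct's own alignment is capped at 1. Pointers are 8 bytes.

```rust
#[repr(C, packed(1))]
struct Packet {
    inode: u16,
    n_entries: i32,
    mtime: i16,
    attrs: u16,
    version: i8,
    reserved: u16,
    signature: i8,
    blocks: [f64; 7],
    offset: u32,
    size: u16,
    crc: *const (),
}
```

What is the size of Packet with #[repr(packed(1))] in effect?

84

inode at 0 (size 2, align 1) → ends 2
n_entries at 2 (size 4, align 1) → ends 6
mtime at 6 (size 2, align 1) → ends 8
attrs at 8 (size 2, align 1) → ends 10
version at 10 (size 1, align 1) → ends 11
reserved at 11 (size 2, align 1) → ends 13
signature at 13 (size 1, align 1) → ends 14
blocks at 14 (size 56, align 1) → ends 70
offset at 70 (size 4, align 1) → ends 74
size at 74 (size 2, align 1) → ends 76
crc at 76 (size 8, align 1) → ends 84
total 84 bytes, alignment 1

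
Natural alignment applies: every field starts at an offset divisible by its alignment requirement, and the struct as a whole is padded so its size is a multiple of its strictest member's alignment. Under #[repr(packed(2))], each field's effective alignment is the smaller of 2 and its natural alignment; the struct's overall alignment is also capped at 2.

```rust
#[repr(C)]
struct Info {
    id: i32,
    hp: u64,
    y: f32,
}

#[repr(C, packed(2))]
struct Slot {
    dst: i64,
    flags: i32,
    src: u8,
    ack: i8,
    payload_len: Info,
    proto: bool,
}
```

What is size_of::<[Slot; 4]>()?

Info: 0..4  id  (4B, 4-aligned); 4..8  -- padding (4B); 8..16  hp  (8B, 8-aligned); 16..20  y  (4B, 4-aligned); 20..24  -- tail padding (4B); sizeof = 24, alignof = 8
0..8  dst  (8B, 2-aligned)
8..12  flags  (4B, 2-aligned)
12..13  src  (1B, 1-aligned)
13..14  ack  (1B, 1-aligned)
14..38  payload_len  (24B, 2-aligned)
38..39  proto  (1B, 1-aligned)
39..40  -- tail padding (1B)
sizeof = 40, alignof = 2
array of 4: 4 × 40 = 160

160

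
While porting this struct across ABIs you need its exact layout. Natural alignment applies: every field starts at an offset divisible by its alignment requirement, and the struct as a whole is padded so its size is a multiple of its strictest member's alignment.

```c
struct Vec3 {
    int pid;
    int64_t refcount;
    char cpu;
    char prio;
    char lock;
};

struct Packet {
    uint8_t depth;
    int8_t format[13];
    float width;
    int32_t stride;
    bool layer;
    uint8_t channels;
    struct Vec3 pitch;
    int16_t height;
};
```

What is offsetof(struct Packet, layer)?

Vec3: pid at 0 (size 4, align 4) → ends 4; pad 4 to align 8 for refcount; refcount at 8 (size 8, align 8) → ends 16; cpu at 16 (size 1, align 1) → ends 17; prio at 17 (size 1, align 1) → ends 18; lock at 18 (size 1, align 1) → ends 19; tail pad 5 to reach multiple of 8; total 24 bytes, alignment 8
depth at 0 (size 1, align 1) → ends 1
format at 1 (size 13, align 1) → ends 14
pad 2 to align 4 for width
width at 16 (size 4, align 4) → ends 20
stride at 20 (size 4, align 4) → ends 24
layer at 24 (size 1, align 1) → ends 25

24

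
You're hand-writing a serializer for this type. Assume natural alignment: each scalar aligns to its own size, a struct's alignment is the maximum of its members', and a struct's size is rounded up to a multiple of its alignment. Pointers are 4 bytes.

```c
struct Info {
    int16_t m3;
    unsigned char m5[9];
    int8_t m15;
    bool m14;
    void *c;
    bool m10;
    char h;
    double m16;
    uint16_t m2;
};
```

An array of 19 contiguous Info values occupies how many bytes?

760

m3 at 0 (size 2, align 2) → ends 2
m5 at 2 (size 9, align 1) → ends 11
m15 at 11 (size 1, align 1) → ends 12
m14 at 12 (size 1, align 1) → ends 13
pad 3 to align 4 for c
c at 16 (size 4, align 4) → ends 20
m10 at 20 (size 1, align 1) → ends 21
h at 21 (size 1, align 1) → ends 22
pad 2 to align 8 for m16
m16 at 24 (size 8, align 8) → ends 32
m2 at 32 (size 2, align 2) → ends 34
tail pad 6 to reach multiple of 8
total 40 bytes, alignment 8
array of 19: 19 × 40 = 760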